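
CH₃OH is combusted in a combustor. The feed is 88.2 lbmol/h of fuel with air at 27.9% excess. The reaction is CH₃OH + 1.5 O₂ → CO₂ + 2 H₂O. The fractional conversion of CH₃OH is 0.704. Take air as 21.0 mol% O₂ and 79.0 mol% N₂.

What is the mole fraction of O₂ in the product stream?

Stoichiometric O₂ = 1.5 × 88.2 = 132.3 lbmol/h; O₂ fed = 132.3 × 1.279 = 169.2 lbmol/h.
N₂ fed = 169.2 × 79/21 = 636.6 lbmol/h.
Fuel reacted = 0.704 × 88.2 → ξ = 62.09 lbmol/h.
Outlet (n = n₀ + ν ξ):
  CH₃OH: 88.2 − 1(62.09) = 26.11
  O₂: 169.2 − 1.5(62.09) = 76.07
  N₂: 636.6 (inert)
  CO₂: 0 + 1(62.09) = 62.09
  H₂O: 0 + 2(62.09) = 124.2
Total out = 925 lbmol/h; y_O₂ = 76.07 / 925 = 0.08224.

0.0822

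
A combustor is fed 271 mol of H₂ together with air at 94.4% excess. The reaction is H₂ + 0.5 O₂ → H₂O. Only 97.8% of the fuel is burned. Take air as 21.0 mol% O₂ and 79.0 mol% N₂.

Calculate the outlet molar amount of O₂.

Stoichiometric O₂ = 0.5 × 271 = 135.5 mol; O₂ fed = 135.5 × 1.944 = 263.4 mol.
N₂ fed = 263.4 × 79/21 = 990.9 mol.
Fuel reacted = 0.978 × 271 → ξ = 265 mol.
Outlet (n = n₀ + ν ξ):
  H₂: 271 − 1(265) = 5.962
  O₂: 263.4 − 0.5(265) = 130.9
  N₂: 990.9 (inert)
  H₂O: 0 + 1(265) = 265

131 mol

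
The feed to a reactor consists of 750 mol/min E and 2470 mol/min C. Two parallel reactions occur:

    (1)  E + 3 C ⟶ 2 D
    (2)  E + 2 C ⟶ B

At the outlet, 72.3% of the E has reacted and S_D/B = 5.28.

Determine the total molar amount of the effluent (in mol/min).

Conversion of E: E consumed = 0.723 × 750 = 542.2 mol/min = 1ξ₁ + 1ξ₂.
Selectivity: 2ξ₁ / (1ξ₂) = 5.28 → ξ₁ = 2.64 ξ₂.
Substitute: (1·2.64 + 1) ξ₂ = 542.2 → ξ₂ = 149 mol/min, ξ₁ = 393.3 mol/min.
Outlet amounts (n = n₀ + Σ ν·ξ):
  E: 750 − 1(393.3) − 1(149) = 207.8
  C: 2470 − 3(393.3) − 2(149) = 992.2
  D: 0 + 2(393.3) = 786.6
  B: 0 + 1(149) = 149
Total out = 207.8 + 992.2 + 786.6 + 149 = 2136 mol/min.

2140 mol/min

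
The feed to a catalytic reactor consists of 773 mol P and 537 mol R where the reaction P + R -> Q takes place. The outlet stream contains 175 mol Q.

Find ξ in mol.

ξ = 175 mol

For Q: n = n₀ + 1ξ → 175 = 0 + 1ξ, giving ξ = 175 mol.
Outlet amounts (n = n₀ + ν ξ):
  P: 773 − 1(175) = 598
  R: 537 − 1(175) = 362
  Q: 0 + 1(175) = 175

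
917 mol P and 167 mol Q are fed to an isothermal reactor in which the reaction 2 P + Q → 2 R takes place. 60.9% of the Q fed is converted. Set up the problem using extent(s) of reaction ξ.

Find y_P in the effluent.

0.726

Q reacted = 0.609 × 167 = 101.7 mol; ν_Q = −1, so ξ = 101.7/1 = 101.7 mol.
Outlet amounts (n = n₀ + ν ξ):
  P: 917 − 2(101.7) = 713.6
  Q: 167 − 1(101.7) = 65.3
  R: 0 + 2(101.7) = 203.4
Total out = 982.3 mol; y_P = 713.6 / 982.3 = 0.7265.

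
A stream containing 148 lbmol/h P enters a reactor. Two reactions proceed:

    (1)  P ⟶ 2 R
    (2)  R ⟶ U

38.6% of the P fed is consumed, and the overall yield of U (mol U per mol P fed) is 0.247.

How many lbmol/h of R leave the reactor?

77.7 lbmol/h

Conversion of P: P consumed = 1ξ₁ = 0.386 × 148 → ξ₁ = 57.13 lbmol/h.
Yield of U: 1ξ₂ / 148 = 0.247 → ξ₂ = 36.56 lbmol/h.
Outlet amounts (n = n₀ + Σ ν·ξ):
  P: 148 − 1(57.13) = 90.87
  R: 0 + 2(57.13) − 1(36.56) = 77.7
  U: 0 + 1(36.56) = 36.56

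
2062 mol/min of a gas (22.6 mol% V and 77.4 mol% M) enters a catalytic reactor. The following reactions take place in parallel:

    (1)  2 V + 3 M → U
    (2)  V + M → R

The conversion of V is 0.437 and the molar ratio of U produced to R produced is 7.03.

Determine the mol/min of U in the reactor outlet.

95.1 mol/min

Conversion of V: V consumed = 0.437 × 466 = 203.6 mol/min = 2ξ₁ + 1ξ₂.
Selectivity: 1ξ₁ / (1ξ₂) = 7.03 → ξ₁ = 7.03 ξ₂.
Substitute: (2·7.03 + 1) ξ₂ = 203.6 → ξ₂ = 13.52 mol/min, ξ₁ = 95.06 mol/min.
Outlet amounts (n = n₀ + Σ ν·ξ):
  V: 466 − 2(95.06) − 1(13.52) = 262.4
  M: 1596 − 3(95.06) − 1(13.52) = 1297
  U: 0 + 1(95.06) = 95.06
  R: 0 + 1(13.52) = 13.52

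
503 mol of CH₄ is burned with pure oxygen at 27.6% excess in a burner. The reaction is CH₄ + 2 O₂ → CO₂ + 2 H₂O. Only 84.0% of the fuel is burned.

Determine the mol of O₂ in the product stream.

439 mol

Stoichiometric O₂ = 2 × 503 = 1006 mol; O₂ fed = 1006 × 1.276 = 1284 mol.
Fuel reacted = 0.84 × 503 → ξ = 422.5 mol.
Outlet (n = n₀ + ν ξ):
  CH₄: 503 − 1(422.5) = 80.48
  O₂: 1284 − 2(422.5) = 438.6
  CO₂: 0 + 1(422.5) = 422.5
  H₂O: 0 + 2(422.5) = 845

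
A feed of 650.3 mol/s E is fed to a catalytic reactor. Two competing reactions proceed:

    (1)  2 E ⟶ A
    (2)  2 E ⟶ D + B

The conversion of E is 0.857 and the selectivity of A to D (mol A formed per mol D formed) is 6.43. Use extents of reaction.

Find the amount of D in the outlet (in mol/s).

Conversion of E: E consumed = 0.857 × 650.3 = 557.3 mol/s = 2ξ₁ + 2ξ₂.
Selectivity: 1ξ₁ / (1ξ₂) = 6.43 → ξ₁ = 6.43 ξ₂.
Substitute: (2·6.43 + 2) ξ₂ = 557.3 → ξ₂ = 37.5 mol/s, ξ₁ = 241.1 mol/s.
Outlet amounts (n = n₀ + Σ ν·ξ):
  E: 650.3 − 2(241.1) − 2(37.5) = 92.99
  A: 0 + 1(241.1) = 241.1
  D: 0 + 1(37.5) = 37.5
  B: 0 + 1(37.5) = 37.5

37.5 mol/s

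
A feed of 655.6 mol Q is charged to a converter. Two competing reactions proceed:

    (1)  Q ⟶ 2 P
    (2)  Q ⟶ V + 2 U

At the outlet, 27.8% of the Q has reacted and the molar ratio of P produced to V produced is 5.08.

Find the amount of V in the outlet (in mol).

Conversion of Q: Q consumed = 0.278 × 655.6 = 182.3 mol = 1ξ₁ + 1ξ₂.
Selectivity: 2ξ₁ / (1ξ₂) = 5.08 → ξ₁ = 2.54 ξ₂.
Substitute: (1·2.54 + 1) ξ₂ = 182.3 → ξ₂ = 51.48 mol, ξ₁ = 130.8 mol.
Outlet amounts (n = n₀ + Σ ν·ξ):
  Q: 655.6 − 1(130.8) − 1(51.48) = 473.3
  P: 0 + 2(130.8) = 261.5
  V: 0 + 1(51.48) = 51.48
  U: 0 + 2(51.48) = 103

51.5 mol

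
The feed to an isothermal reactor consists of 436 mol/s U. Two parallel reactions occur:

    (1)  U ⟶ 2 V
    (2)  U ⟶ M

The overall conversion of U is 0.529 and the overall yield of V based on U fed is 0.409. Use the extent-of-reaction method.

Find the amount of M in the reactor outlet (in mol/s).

141 mol/s

Yield of V: 2ξ₁ / 436 = 0.409 → ξ₁ = 89.16 mol/s.
Conversion of U: 1ξ₁ + 1ξ₂ = 0.529 × 436 = 230.6 → ξ₂ = 141.5 mol/s.
Outlet amounts (n = n₀ + Σ ν·ξ):
  U: 436 − 1(89.16) − 1(141.5) = 205.4
  V: 0 + 2(89.16) = 178.3
  M: 0 + 1(141.5) = 141.5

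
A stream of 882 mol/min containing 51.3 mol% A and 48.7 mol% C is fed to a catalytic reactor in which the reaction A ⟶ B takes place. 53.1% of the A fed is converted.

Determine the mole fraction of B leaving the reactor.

A reacted = 0.531 × 452.5 = 240.3 mol/min; ν_A = −1, so ξ = 240.3/1 = 240.3 mol/min.
Outlet amounts (n = n₀ + ν ξ):
  A: 452.5 − 1(240.3) = 212.2
  B: 0 + 1(240.3) = 240.3
  C: 429.5 (inert)
Total out = 882 mol/min; y_B = 240.3 / 882 = 0.2724.

0.272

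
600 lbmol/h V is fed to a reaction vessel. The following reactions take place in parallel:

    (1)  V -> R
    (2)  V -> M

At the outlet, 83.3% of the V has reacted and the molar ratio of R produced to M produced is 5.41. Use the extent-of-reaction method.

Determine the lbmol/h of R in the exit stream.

422 lbmol/h

Conversion of V: V consumed = 0.833 × 600 = 499.8 lbmol/h = 1ξ₁ + 1ξ₂.
Selectivity: 1ξ₁ / (1ξ₂) = 5.41 → ξ₁ = 5.41 ξ₂.
Substitute: (1·5.41 + 1) ξ₂ = 499.8 → ξ₂ = 77.97 lbmol/h, ξ₁ = 421.8 lbmol/h.
Outlet amounts (n = n₀ + Σ ν·ξ):
  V: 600 − 1(421.8) − 1(77.97) = 100.2
  R: 0 + 1(421.8) = 421.8
  M: 0 + 1(77.97) = 77.97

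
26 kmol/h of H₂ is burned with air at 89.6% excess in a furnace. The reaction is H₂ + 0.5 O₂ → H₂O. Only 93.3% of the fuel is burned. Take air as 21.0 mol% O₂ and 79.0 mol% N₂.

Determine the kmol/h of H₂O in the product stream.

24.3 kmol/h

Stoichiometric O₂ = 0.5 × 26 = 13 kmol/h; O₂ fed = 13 × 1.896 = 24.65 kmol/h.
N₂ fed = 24.65 × 79/21 = 92.72 kmol/h.
Fuel reacted = 0.933 × 26 → ξ = 24.26 kmol/h.
Outlet (n = n₀ + ν ξ):
  H₂: 26 − 1(24.26) = 1.742
  O₂: 24.65 − 0.5(24.26) = 12.52
  N₂: 92.72 (inert)
  H₂O: 0 + 1(24.26) = 24.26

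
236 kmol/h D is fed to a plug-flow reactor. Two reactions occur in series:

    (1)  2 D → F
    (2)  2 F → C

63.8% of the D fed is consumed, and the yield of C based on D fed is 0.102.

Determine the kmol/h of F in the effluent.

27.1 kmol/h

Conversion of D: D consumed = 2ξ₁ = 0.638 × 236 → ξ₁ = 75.28 kmol/h.
Yield of C: 1ξ₂ / 236 = 0.102 → ξ₂ = 24.07 kmol/h.
Outlet amounts (n = n₀ + Σ ν·ξ):
  D: 236 − 2(75.28) = 85.43
  F: 0 + 1(75.28) − 2(24.07) = 27.14
  C: 0 + 1(24.07) = 24.07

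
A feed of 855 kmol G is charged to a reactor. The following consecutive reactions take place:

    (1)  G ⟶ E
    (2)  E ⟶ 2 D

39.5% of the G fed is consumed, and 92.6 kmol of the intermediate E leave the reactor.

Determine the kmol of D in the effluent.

490 kmol

Conversion of G: G consumed = 1ξ₁ = 0.395 × 855 → ξ₁ = 337.7 kmol.
E balance: n_E = 0 + 1ξ₁ − 1ξ₂ = 92.6 → ξ₂ = (1·337.7 − 92.6)/1 = 245.1 kmol.
Outlet amounts (n = n₀ + Σ ν·ξ):
  G: 855 − 1(337.7) = 517.3
  E: 0 + 1(337.7) − 1(245.1) = 92.6
  D: 0 + 2(245.1) = 490.3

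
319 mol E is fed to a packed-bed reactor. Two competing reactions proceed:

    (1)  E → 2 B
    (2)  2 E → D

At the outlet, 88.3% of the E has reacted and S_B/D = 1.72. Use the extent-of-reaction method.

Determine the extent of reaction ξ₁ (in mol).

Conversion of E: E consumed = 0.883 × 319 = 281.7 mol = 1ξ₁ + 2ξ₂.
Selectivity: 2ξ₁ / (1ξ₂) = 1.72 → ξ₁ = 0.86 ξ₂.
Substitute: (1·0.86 + 2) ξ₂ = 281.7 → ξ₂ = 98.49 mol, ξ₁ = 84.7 mol.
Outlet amounts (n = n₀ + Σ ν·ξ):
  E: 319 − 1(84.7) − 2(98.49) = 37.32
  B: 0 + 2(84.7) = 169.4
  D: 0 + 1(98.49) = 98.49

ξ₁ = 84.7 mol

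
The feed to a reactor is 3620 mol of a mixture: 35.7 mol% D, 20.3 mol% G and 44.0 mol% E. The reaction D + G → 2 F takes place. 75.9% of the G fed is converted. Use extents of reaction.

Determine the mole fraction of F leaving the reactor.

0.308

G reacted = 0.759 × 734.9 = 557.8 mol; ν_G = −1, so ξ = 557.8/1 = 557.8 mol.
Outlet amounts (n = n₀ + ν ξ):
  D: 1292 − 1(557.8) = 734.6
  G: 734.9 − 1(557.8) = 177.1
  F: 0 + 2(557.8) = 1116
  E: 1593 (inert)
Total out = 3620 mol; y_F = 1116 / 3620 = 0.3082.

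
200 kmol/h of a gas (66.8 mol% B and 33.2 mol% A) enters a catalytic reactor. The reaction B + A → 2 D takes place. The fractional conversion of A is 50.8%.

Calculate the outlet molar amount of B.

99.9 kmol/h

A reacted = 0.508 × 66.4 = 33.73 kmol/h; ν_A = −1, so ξ = 33.73/1 = 33.73 kmol/h.
Outlet amounts (n = n₀ + ν ξ):
  B: 133.6 − 1(33.73) = 99.87
  A: 66.4 − 1(33.73) = 32.67
  D: 0 + 2(33.73) = 67.46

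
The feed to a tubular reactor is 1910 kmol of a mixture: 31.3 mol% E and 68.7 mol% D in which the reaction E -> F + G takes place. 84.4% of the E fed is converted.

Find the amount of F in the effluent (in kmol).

505 kmol

E reacted = 0.844 × 597.8 = 504.6 kmol; ν_E = −1, so ξ = 504.6/1 = 504.6 kmol.
Outlet amounts (n = n₀ + ν ξ):
  E: 597.8 − 1(504.6) = 93.26
  F: 0 + 1(504.6) = 504.6
  G: 0 + 1(504.6) = 504.6
  D: 1312 (inert)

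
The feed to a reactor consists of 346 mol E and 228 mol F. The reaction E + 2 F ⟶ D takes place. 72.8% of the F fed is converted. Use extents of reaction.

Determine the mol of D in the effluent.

F reacted = 0.728 × 228 = 166 mol; ν_F = −2, so ξ = 166/2 = 82.99 mol.
Outlet amounts (n = n₀ + ν ξ):
  E: 346 − 1(82.99) = 263
  F: 228 − 2(82.99) = 62.02
  D: 0 + 1(82.99) = 82.99

83 mol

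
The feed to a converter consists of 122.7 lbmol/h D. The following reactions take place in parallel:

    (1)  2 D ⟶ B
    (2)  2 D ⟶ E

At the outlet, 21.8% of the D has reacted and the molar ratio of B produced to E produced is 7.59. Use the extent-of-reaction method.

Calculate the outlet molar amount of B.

Conversion of D: D consumed = 0.218 × 122.7 = 26.75 lbmol/h = 2ξ₁ + 2ξ₂.
Selectivity: 1ξ₁ / (1ξ₂) = 7.59 → ξ₁ = 7.59 ξ₂.
Substitute: (2·7.59 + 2) ξ₂ = 26.75 → ξ₂ = 1.557 lbmol/h, ξ₁ = 11.82 lbmol/h.
Outlet amounts (n = n₀ + Σ ν·ξ):
  D: 122.7 − 2(11.82) − 2(1.557) = 95.95
  B: 0 + 1(11.82) = 11.82
  E: 0 + 1(1.557) = 1.557

11.8 lbmol/h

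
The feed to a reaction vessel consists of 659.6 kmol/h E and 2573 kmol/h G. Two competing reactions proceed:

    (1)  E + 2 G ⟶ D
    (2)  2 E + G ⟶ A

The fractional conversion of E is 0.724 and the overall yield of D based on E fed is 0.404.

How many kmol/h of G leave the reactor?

Yield of D: 1ξ₁ / 659.6 = 0.404 → ξ₁ = 266.5 kmol/h.
Conversion of E: 1ξ₁ + 2ξ₂ = 0.724 × 659.6 = 477.6 → ξ₂ = 105.5 kmol/h.
Outlet amounts (n = n₀ + Σ ν·ξ):
  E: 659.6 − 1(266.5) − 2(105.5) = 182
  G: 2573 − 2(266.5) − 1(105.5) = 1935
  D: 0 + 1(266.5) = 266.5
  A: 0 + 1(105.5) = 105.5

1930 kmol/h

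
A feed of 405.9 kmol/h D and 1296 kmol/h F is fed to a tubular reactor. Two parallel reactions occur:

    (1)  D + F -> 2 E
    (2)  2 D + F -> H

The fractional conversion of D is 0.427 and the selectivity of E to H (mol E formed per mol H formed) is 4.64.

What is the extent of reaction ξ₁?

Conversion of D: D consumed = 0.427 × 405.9 = 173.3 kmol/h = 1ξ₁ + 2ξ₂.
Selectivity: 2ξ₁ / (1ξ₂) = 4.64 → ξ₁ = 2.32 ξ₂.
Substitute: (1·2.32 + 2) ξ₂ = 173.3 → ξ₂ = 40.12 kmol/h, ξ₁ = 93.08 kmol/h.
Outlet amounts (n = n₀ + Σ ν·ξ):
  D: 405.9 − 1(93.08) − 2(40.12) = 232.6
  F: 1296 − 1(93.08) − 1(40.12) = 1163
  E: 0 + 2(93.08) = 186.2
  H: 0 + 1(40.12) = 40.12

ξ₁ = 93.1 kmol/h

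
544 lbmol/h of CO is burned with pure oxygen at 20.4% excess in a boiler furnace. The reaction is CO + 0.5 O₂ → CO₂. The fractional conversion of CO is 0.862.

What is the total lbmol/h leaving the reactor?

637 lbmol/h

Stoichiometric O₂ = 0.5 × 544 = 272 lbmol/h; O₂ fed = 272 × 1.204 = 327.5 lbmol/h.
Fuel reacted = 0.862 × 544 → ξ = 468.9 lbmol/h.
Outlet (n = n₀ + ν ξ):
  CO: 544 − 1(468.9) = 75.07
  O₂: 327.5 − 0.5(468.9) = 93.02
  CO₂: 0 + 1(468.9) = 468.9
Total out = 75.07 + 93.02 + 468.9 = 637 lbmol/h.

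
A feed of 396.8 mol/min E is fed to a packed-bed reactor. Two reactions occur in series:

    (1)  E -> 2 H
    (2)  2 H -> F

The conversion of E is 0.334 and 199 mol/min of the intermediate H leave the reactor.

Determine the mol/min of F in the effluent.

Conversion of E: E consumed = 1ξ₁ = 0.334 × 396.8 → ξ₁ = 132.5 mol/min.
H balance: n_H = 0 + 2ξ₁ − 2ξ₂ = 199 → ξ₂ = (2·132.5 − 199)/2 = 33.03 mol/min.
Outlet amounts (n = n₀ + Σ ν·ξ):
  E: 396.8 − 1(132.5) = 264.3
  H: 0 + 2(132.5) − 2(33.03) = 199
  F: 0 + 1(33.03) = 33.03

33 mol/min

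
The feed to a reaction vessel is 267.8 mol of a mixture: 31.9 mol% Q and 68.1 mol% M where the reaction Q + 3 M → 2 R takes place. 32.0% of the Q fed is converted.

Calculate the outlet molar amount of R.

Q reacted = 0.32 × 85.43 = 27.34 mol; ν_Q = −1, so ξ = 27.34/1 = 27.34 mol.
Outlet amounts (n = n₀ + ν ξ):
  Q: 85.43 − 1(27.34) = 58.09
  M: 182.4 − 3(27.34) = 100.4
  R: 0 + 2(27.34) = 54.67

54.7 mol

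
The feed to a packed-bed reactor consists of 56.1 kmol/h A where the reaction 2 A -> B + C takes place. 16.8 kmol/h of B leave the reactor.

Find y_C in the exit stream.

For B: n = n₀ + 1ξ → 16.8 = 0 + 1ξ, giving ξ = 16.8 kmol/h.
Outlet amounts (n = n₀ + ν ξ):
  A: 56.1 − 2(16.8) = 22.5
  B: 0 + 1(16.8) = 16.8
  C: 0 + 1(16.8) = 16.8
Total out = 56.1 kmol/h; y_C = 16.8 / 56.1 = 0.2995.

0.299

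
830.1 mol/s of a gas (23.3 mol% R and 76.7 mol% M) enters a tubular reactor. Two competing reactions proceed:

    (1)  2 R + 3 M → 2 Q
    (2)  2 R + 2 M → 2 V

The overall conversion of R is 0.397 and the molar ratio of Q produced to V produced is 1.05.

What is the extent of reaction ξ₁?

ξ₁ = 19.7 mol/s

Conversion of R: R consumed = 0.397 × 193.4 = 76.79 mol/s = 2ξ₁ + 2ξ₂.
Selectivity: 2ξ₁ / (2ξ₂) = 1.05 → ξ₁ = 1.05 ξ₂.
Substitute: (2·1.05 + 2) ξ₂ = 76.79 → ξ₂ = 18.73 mol/s, ξ₁ = 19.66 mol/s.
Outlet amounts (n = n₀ + Σ ν·ξ):
  R: 193.4 − 2(19.66) − 2(18.73) = 116.6
  M: 636.7 − 3(19.66) − 2(18.73) = 540.2
  Q: 0 + 2(19.66) = 39.33
  V: 0 + 2(18.73) = 37.46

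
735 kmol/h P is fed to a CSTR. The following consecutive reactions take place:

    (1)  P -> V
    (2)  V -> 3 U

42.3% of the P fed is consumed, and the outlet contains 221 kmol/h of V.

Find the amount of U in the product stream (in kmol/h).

270 kmol/h

Conversion of P: P consumed = 1ξ₁ = 0.423 × 735 → ξ₁ = 310.9 kmol/h.
V balance: n_V = 0 + 1ξ₁ − 1ξ₂ = 221 → ξ₂ = (1·310.9 − 221)/1 = 89.9 kmol/h.
Outlet amounts (n = n₀ + Σ ν·ξ):
  P: 735 − 1(310.9) = 424.1
  V: 0 + 1(310.9) − 1(89.9) = 221
  U: 0 + 3(89.9) = 269.7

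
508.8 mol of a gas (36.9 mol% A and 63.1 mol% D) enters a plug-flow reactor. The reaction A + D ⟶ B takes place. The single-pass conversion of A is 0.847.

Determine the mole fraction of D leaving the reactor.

0.463

A reacted = 0.847 × 187.7 = 159 mol; ν_A = −1, so ξ = 159/1 = 159 mol.
Outlet amounts (n = n₀ + ν ξ):
  A: 187.7 − 1(159) = 28.73
  D: 321.1 − 1(159) = 162
  B: 0 + 1(159) = 159
Total out = 349.8 mol; y_D = 162 / 349.8 = 0.4632.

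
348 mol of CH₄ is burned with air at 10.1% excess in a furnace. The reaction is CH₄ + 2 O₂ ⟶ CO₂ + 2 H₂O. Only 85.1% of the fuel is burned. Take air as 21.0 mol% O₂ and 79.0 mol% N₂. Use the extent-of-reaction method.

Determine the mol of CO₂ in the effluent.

Stoichiometric O₂ = 2 × 348 = 696 mol; O₂ fed = 696 × 1.101 = 766.3 mol.
N₂ fed = 766.3 × 79/21 = 2883 mol.
Fuel reacted = 0.851 × 348 → ξ = 296.1 mol.
Outlet (n = n₀ + ν ξ):
  CH₄: 348 − 1(296.1) = 51.85
  O₂: 766.3 − 2(296.1) = 174
  N₂: 2883 (inert)
  CO₂: 0 + 1(296.1) = 296.1
  H₂O: 0 + 2(296.1) = 592.3

296 mol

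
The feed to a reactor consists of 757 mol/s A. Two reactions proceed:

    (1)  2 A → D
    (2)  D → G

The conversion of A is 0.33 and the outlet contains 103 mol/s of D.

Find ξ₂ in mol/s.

Conversion of A: A consumed = 2ξ₁ = 0.33 × 757 → ξ₁ = 124.9 mol/s.
D balance: n_D = 0 + 1ξ₁ − 1ξ₂ = 103 → ξ₂ = (1·124.9 − 103)/1 = 21.91 mol/s.
Outlet amounts (n = n₀ + Σ ν·ξ):
  A: 757 − 2(124.9) = 507.2
  D: 0 + 1(124.9) − 1(21.91) = 103
  G: 0 + 1(21.91) = 21.91

ξ₂ = 21.9 mol/s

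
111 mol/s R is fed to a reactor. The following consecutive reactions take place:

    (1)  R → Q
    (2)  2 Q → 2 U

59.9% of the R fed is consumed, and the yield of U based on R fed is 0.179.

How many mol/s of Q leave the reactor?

46.6 mol/s

Conversion of R: R consumed = 1ξ₁ = 0.599 × 111 → ξ₁ = 66.49 mol/s.
Yield of U: 2ξ₂ / 111 = 0.179 → ξ₂ = 9.934 mol/s.
Outlet amounts (n = n₀ + Σ ν·ξ):
  R: 111 − 1(66.49) = 44.51
  Q: 0 + 1(66.49) − 2(9.934) = 46.62
  U: 0 + 2(9.934) = 19.87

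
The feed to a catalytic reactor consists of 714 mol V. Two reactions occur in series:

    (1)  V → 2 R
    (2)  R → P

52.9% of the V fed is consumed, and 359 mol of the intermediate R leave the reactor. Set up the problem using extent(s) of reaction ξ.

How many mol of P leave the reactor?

Conversion of V: V consumed = 1ξ₁ = 0.529 × 714 → ξ₁ = 377.7 mol.
R balance: n_R = 0 + 2ξ₁ − 1ξ₂ = 359 → ξ₂ = (2·377.7 − 359)/1 = 396.4 mol.
Outlet amounts (n = n₀ + Σ ν·ξ):
  V: 714 − 1(377.7) = 336.3
  R: 0 + 2(377.7) − 1(396.4) = 359
  P: 0 + 1(396.4) = 396.4

396 mol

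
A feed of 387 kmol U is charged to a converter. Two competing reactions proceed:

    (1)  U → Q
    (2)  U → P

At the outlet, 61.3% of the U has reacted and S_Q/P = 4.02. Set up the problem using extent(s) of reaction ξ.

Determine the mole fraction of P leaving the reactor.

0.122

Conversion of U: U consumed = 0.613 × 387 = 237.2 kmol = 1ξ₁ + 1ξ₂.
Selectivity: 1ξ₁ / (1ξ₂) = 4.02 → ξ₁ = 4.02 ξ₂.
Substitute: (1·4.02 + 1) ξ₂ = 237.2 → ξ₂ = 47.26 kmol, ξ₁ = 190 kmol.
Outlet amounts (n = n₀ + Σ ν·ξ):
  U: 387 − 1(190) − 1(47.26) = 149.8
  Q: 0 + 1(190) = 190
  P: 0 + 1(47.26) = 47.26
Total out = 387 kmol; y_P = 47.26 / 387 = 0.1221.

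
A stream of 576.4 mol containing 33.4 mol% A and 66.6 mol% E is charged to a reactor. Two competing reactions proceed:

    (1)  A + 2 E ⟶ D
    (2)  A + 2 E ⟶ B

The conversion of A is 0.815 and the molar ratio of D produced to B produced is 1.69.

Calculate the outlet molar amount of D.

Conversion of A: A consumed = 0.815 × 192.5 = 156.9 mol = 1ξ₁ + 1ξ₂.
Selectivity: 1ξ₁ / (1ξ₂) = 1.69 → ξ₁ = 1.69 ξ₂.
Substitute: (1·1.69 + 1) ξ₂ = 156.9 → ξ₂ = 58.33 mol, ξ₁ = 98.57 mol.
Outlet amounts (n = n₀ + Σ ν·ξ):
  A: 192.5 − 1(98.57) − 1(58.33) = 35.62
  E: 383.9 − 2(98.57) − 2(58.33) = 70.08
  D: 0 + 1(98.57) = 98.57
  B: 0 + 1(58.33) = 58.33

98.6 mol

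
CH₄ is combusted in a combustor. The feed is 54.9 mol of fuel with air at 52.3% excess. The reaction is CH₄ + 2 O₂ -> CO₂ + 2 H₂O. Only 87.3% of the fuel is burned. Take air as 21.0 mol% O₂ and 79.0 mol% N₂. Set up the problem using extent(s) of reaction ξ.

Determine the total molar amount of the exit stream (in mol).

Stoichiometric O₂ = 2 × 54.9 = 109.8 mol; O₂ fed = 109.8 × 1.523 = 167.2 mol.
N₂ fed = 167.2 × 79/21 = 629.1 mol.
Fuel reacted = 0.873 × 54.9 → ξ = 47.93 mol.
Outlet (n = n₀ + ν ξ):
  CH₄: 54.9 − 1(47.93) = 6.972
  O₂: 167.2 − 2(47.93) = 71.37
  N₂: 629.1 (inert)
  CO₂: 0 + 1(47.93) = 47.93
  H₂O: 0 + 2(47.93) = 95.86
Total out = 6.972 + 71.37 + 629.1 + 47.93 + 95.86 = 851.2 mol.

851 mol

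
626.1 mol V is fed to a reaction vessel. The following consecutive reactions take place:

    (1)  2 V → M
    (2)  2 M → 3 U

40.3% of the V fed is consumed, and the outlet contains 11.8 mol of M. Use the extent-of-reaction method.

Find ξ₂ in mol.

ξ₂ = 57.2 mol

Conversion of V: V consumed = 2ξ₁ = 0.403 × 626.1 → ξ₁ = 126.2 mol.
M balance: n_M = 0 + 1ξ₁ − 2ξ₂ = 11.8 → ξ₂ = (1·126.2 − 11.8)/2 = 57.18 mol.
Outlet amounts (n = n₀ + Σ ν·ξ):
  V: 626.1 − 2(126.2) = 373.8
  M: 0 + 1(126.2) − 2(57.18) = 11.8
  U: 0 + 3(57.18) = 171.5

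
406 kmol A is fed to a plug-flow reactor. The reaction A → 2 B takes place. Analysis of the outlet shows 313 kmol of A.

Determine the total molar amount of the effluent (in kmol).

499 kmol

For A: n = n₀ − 1ξ → 313 = 406 − 1ξ, giving ξ = 93 kmol.
Outlet amounts (n = n₀ + ν ξ):
  A: 406 − 1(93) = 313
  B: 0 + 2(93) = 186
Total out = 313 + 186 = 499 kmol.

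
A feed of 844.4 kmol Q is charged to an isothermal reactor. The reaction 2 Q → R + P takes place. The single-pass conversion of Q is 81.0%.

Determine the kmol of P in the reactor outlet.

342 kmol

Q reacted = 0.81 × 844.4 = 684 kmol; ν_Q = −2, so ξ = 684/2 = 342 kmol.
Outlet amounts (n = n₀ + ν ξ):
  Q: 844.4 − 2(342) = 160.4
  R: 0 + 1(342) = 342
  P: 0 + 1(342) = 342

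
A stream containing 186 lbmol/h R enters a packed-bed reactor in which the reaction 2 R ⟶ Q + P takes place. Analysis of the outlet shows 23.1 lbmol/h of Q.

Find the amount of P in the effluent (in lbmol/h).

For Q: n = n₀ + 1ξ → 23.1 = 0 + 1ξ, giving ξ = 23.1 lbmol/h.
Outlet amounts (n = n₀ + ν ξ):
  R: 186 − 2(23.1) = 139.8
  Q: 0 + 1(23.1) = 23.1
  P: 0 + 1(23.1) = 23.1

23.1 lbmol/h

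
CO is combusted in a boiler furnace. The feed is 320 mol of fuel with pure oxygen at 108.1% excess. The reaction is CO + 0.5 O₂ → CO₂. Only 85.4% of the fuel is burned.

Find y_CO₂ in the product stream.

Stoichiometric O₂ = 0.5 × 320 = 160 mol; O₂ fed = 160 × 2.081 = 333 mol.
Fuel reacted = 0.854 × 320 → ξ = 273.3 mol.
Outlet (n = n₀ + ν ξ):
  CO: 320 − 1(273.3) = 46.72
  O₂: 333 − 0.5(273.3) = 196.3
  CO₂: 0 + 1(273.3) = 273.3
Total out = 516.3 mol; y_CO₂ = 273.3 / 516.3 = 0.5293.

0.529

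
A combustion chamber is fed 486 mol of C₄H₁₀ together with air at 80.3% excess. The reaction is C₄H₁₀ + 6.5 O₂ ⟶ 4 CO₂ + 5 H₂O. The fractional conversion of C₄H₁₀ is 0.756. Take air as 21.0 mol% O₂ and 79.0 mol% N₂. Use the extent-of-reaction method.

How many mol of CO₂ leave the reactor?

Stoichiometric O₂ = 6.5 × 486 = 3159 mol; O₂ fed = 3159 × 1.803 = 5696 mol.
N₂ fed = 5696 × 79/21 = 21430 mol.
Fuel reacted = 0.756 × 486 → ξ = 367.4 mol.
Outlet (n = n₀ + ν ξ):
  C₄H₁₀: 486 − 1(367.4) = 118.6
  O₂: 5696 − 6.5(367.4) = 3307
  N₂: 21430 (inert)
  CO₂: 0 + 4(367.4) = 1470
  H₂O: 0 + 5(367.4) = 1837

1470 mol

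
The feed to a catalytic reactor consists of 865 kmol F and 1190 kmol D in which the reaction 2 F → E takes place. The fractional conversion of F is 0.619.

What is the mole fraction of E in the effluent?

0.15

F reacted = 0.619 × 865 = 535.4 kmol; ν_F = −2, so ξ = 535.4/2 = 267.7 kmol.
Outlet amounts (n = n₀ + ν ξ):
  F: 865 − 2(267.7) = 329.6
  E: 0 + 1(267.7) = 267.7
  D: 1190 (inert)
Total out = 1787 kmol; y_E = 267.7 / 1787 = 0.1498.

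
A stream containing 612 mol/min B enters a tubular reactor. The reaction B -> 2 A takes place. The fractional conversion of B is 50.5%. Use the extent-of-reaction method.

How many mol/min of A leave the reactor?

618 mol/min

B reacted = 0.505 × 612 = 309.1 mol/min; ν_B = −1, so ξ = 309.1/1 = 309.1 mol/min.
Outlet amounts (n = n₀ + ν ξ):
  B: 612 − 1(309.1) = 302.9
  A: 0 + 2(309.1) = 618.1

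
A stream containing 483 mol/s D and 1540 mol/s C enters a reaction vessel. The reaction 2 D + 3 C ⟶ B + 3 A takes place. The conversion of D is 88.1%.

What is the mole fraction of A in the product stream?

0.353

D reacted = 0.881 × 483 = 425.5 mol/s; ν_D = −2, so ξ = 425.5/2 = 212.8 mol/s.
Outlet amounts (n = n₀ + ν ξ):
  D: 483 − 2(212.8) = 57.48
  C: 1540 − 3(212.8) = 901.7
  B: 0 + 1(212.8) = 212.8
  A: 0 + 3(212.8) = 638.3
Total out = 1810 mol/s; y_A = 638.3 / 1810 = 0.3526.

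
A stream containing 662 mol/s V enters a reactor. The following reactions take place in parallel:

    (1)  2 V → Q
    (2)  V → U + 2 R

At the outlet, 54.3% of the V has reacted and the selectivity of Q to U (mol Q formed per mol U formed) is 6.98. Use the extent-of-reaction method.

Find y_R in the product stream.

Conversion of V: V consumed = 0.543 × 662 = 359.5 mol/s = 2ξ₁ + 1ξ₂.
Selectivity: 1ξ₁ / (1ξ₂) = 6.98 → ξ₁ = 6.98 ξ₂.
Substitute: (2·6.98 + 1) ξ₂ = 359.5 → ξ₂ = 24.03 mol/s, ξ₁ = 167.7 mol/s.
Outlet amounts (n = n₀ + Σ ν·ξ):
  V: 662 − 2(167.7) − 1(24.03) = 302.5
  Q: 0 + 1(167.7) = 167.7
  U: 0 + 1(24.03) = 24.03
  R: 0 + 2(24.03) = 48.06
Total out = 542.3 mol/s; y_R = 48.06 / 542.3 = 0.08861.

0.0886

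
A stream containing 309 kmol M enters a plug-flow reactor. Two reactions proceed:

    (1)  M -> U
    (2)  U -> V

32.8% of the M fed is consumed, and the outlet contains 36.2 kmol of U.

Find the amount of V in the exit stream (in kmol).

65.2 kmol

Conversion of M: M consumed = 1ξ₁ = 0.328 × 309 → ξ₁ = 101.4 kmol.
U balance: n_U = 0 + 1ξ₁ − 1ξ₂ = 36.2 → ξ₂ = (1·101.4 − 36.2)/1 = 65.15 kmol.
Outlet amounts (n = n₀ + Σ ν·ξ):
  M: 309 − 1(101.4) = 207.6
  U: 0 + 1(101.4) − 1(65.15) = 36.2
  V: 0 + 1(65.15) = 65.15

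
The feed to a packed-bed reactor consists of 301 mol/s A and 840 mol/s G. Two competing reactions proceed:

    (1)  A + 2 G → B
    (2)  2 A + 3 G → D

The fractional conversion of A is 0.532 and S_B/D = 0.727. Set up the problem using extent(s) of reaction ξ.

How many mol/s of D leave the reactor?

Conversion of A: A consumed = 0.532 × 301 = 160.1 mol/s = 1ξ₁ + 2ξ₂.
Selectivity: 1ξ₁ / (1ξ₂) = 0.727 → ξ₁ = 0.727 ξ₂.
Substitute: (1·0.727 + 2) ξ₂ = 160.1 → ξ₂ = 58.72 mol/s, ξ₁ = 42.69 mol/s.
Outlet amounts (n = n₀ + Σ ν·ξ):
  A: 301 − 1(42.69) − 2(58.72) = 140.9
  G: 840 − 2(42.69) − 3(58.72) = 578.5
  B: 0 + 1(42.69) = 42.69
  D: 0 + 1(58.72) = 58.72

58.7 mol/s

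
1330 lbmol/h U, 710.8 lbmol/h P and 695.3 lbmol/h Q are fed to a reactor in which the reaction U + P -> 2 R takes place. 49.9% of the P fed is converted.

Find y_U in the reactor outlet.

P reacted = 0.499 × 710.8 = 354.7 lbmol/h; ν_P = −1, so ξ = 354.7/1 = 354.7 lbmol/h.
Outlet amounts (n = n₀ + ν ξ):
  U: 1330 − 1(354.7) = 975.3
  P: 710.8 − 1(354.7) = 356.1
  R: 0 + 2(354.7) = 709.4
  Q: 695.3 (inert)
Total out = 2736 lbmol/h; y_U = 975.3 / 2736 = 0.3565.

0.356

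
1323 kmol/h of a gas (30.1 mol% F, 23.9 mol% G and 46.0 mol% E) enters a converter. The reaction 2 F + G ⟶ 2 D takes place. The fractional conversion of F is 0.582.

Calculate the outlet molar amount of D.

232 kmol/h

F reacted = 0.582 × 398.2 = 231.8 kmol/h; ν_F = −2, so ξ = 231.8/2 = 115.9 kmol/h.
Outlet amounts (n = n₀ + ν ξ):
  F: 398.2 − 2(115.9) = 166.5
  G: 316.2 − 1(115.9) = 200.3
  D: 0 + 2(115.9) = 231.8
  E: 608.6 (inert)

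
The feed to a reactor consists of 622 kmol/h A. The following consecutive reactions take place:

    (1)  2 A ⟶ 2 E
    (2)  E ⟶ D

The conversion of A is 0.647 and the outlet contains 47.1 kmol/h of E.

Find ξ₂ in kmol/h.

Conversion of A: A consumed = 2ξ₁ = 0.647 × 622 → ξ₁ = 201.2 kmol/h.
E balance: n_E = 0 + 2ξ₁ − 1ξ₂ = 47.1 → ξ₂ = (2·201.2 − 47.1)/1 = 355.3 kmol/h.
Outlet amounts (n = n₀ + Σ ν·ξ):
  A: 622 − 2(201.2) = 219.6
  E: 0 + 2(201.2) − 1(355.3) = 47.1
  D: 0 + 1(355.3) = 355.3

ξ₂ = 355 kmol/h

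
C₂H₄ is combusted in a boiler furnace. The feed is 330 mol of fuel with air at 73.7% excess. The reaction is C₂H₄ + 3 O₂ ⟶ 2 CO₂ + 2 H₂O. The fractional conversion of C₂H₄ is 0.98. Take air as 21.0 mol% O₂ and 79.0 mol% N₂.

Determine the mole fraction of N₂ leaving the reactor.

Stoichiometric O₂ = 3 × 330 = 990 mol; O₂ fed = 990 × 1.737 = 1720 mol.
N₂ fed = 1720 × 79/21 = 6469 mol.
Fuel reacted = 0.98 × 330 → ξ = 323.4 mol.
Outlet (n = n₀ + ν ξ):
  C₂H₄: 330 − 1(323.4) = 6.6
  O₂: 1720 − 3(323.4) = 749.4
  N₂: 6469 (inert)
  CO₂: 0 + 2(323.4) = 646.8
  H₂O: 0 + 2(323.4) = 646.8
Total out = 8519 mol; y_N₂ = 6469 / 8519 = 0.7594.

0.759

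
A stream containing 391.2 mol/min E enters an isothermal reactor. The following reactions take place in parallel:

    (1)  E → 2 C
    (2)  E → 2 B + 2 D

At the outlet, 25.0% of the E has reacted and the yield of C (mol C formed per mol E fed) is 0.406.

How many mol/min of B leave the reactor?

36.8 mol/min

Yield of C: 2ξ₁ / 391.2 = 0.406 → ξ₁ = 79.41 mol/min.
Conversion of E: 1ξ₁ + 1ξ₂ = 0.25 × 391.2 = 97.8 → ξ₂ = 18.39 mol/min.
Outlet amounts (n = n₀ + Σ ν·ξ):
  E: 391.2 − 1(79.41) − 1(18.39) = 293.4
  C: 0 + 2(79.41) = 158.8
  B: 0 + 2(18.39) = 36.77
  D: 0 + 2(18.39) = 36.77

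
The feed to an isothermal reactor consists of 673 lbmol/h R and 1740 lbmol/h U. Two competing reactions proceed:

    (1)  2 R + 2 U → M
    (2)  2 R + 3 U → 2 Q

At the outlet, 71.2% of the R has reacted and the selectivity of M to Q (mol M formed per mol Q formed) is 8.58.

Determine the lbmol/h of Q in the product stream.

Conversion of R: R consumed = 0.712 × 673 = 479.2 lbmol/h = 2ξ₁ + 2ξ₂.
Selectivity: 1ξ₁ / (2ξ₂) = 8.58 → ξ₁ = 17.16 ξ₂.
Substitute: (2·17.16 + 2) ξ₂ = 479.2 → ξ₂ = 13.19 lbmol/h, ξ₁ = 226.4 lbmol/h.
Outlet amounts (n = n₀ + Σ ν·ξ):
  R: 673 − 2(226.4) − 2(13.19) = 193.8
  U: 1740 − 2(226.4) − 3(13.19) = 1248
  M: 0 + 1(226.4) = 226.4
  Q: 0 + 2(13.19) = 26.39

26.4 lbmol/h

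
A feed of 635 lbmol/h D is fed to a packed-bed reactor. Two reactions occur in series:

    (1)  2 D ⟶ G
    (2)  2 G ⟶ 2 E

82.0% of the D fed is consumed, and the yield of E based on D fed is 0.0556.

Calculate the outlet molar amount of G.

Conversion of D: D consumed = 2ξ₁ = 0.82 × 635 → ξ₁ = 260.3 lbmol/h.
Yield of E: 2ξ₂ / 635 = 0.0556 → ξ₂ = 17.65 lbmol/h.
Outlet amounts (n = n₀ + Σ ν·ξ):
  D: 635 − 2(260.3) = 114.3
  G: 0 + 1(260.3) − 2(17.65) = 225
  E: 0 + 2(17.65) = 35.31

225 lbmol/h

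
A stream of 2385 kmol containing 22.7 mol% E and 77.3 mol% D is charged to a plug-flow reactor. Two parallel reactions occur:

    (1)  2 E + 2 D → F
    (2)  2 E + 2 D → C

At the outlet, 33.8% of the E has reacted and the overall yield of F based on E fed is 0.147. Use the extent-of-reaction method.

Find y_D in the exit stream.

Yield of F: 1ξ₁ / 541.4 = 0.147 → ξ₁ = 79.59 kmol.
Conversion of E: 2ξ₁ + 2ξ₂ = 0.338 × 541.4 = 183 → ξ₂ = 11.91 kmol.
Outlet amounts (n = n₀ + Σ ν·ξ):
  E: 541.4 − 2(79.59) − 2(11.91) = 358.4
  D: 1844 − 2(79.59) − 2(11.91) = 1661
  F: 0 + 1(79.59) = 79.59
  C: 0 + 1(11.91) = 11.91
Total out = 2111 kmol; y_D = 1661 / 2111 = 0.7868.

0.787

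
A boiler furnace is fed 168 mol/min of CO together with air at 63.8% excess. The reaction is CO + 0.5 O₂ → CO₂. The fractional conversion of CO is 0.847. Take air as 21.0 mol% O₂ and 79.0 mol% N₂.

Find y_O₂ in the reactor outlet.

0.0884

Stoichiometric O₂ = 0.5 × 168 = 84 mol/min; O₂ fed = 84 × 1.638 = 137.6 mol/min.
N₂ fed = 137.6 × 79/21 = 517.6 mol/min.
Fuel reacted = 0.847 × 168 → ξ = 142.3 mol/min.
Outlet (n = n₀ + ν ξ):
  CO: 168 − 1(142.3) = 25.7
  O₂: 137.6 − 0.5(142.3) = 66.44
  N₂: 517.6 (inert)
  CO₂: 0 + 1(142.3) = 142.3
Total out = 752.1 mol/min; y_O₂ = 66.44 / 752.1 = 0.08835.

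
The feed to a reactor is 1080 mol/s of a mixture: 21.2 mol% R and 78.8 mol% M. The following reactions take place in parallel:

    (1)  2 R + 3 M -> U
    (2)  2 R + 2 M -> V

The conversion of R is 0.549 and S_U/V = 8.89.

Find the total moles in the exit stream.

Conversion of R: R consumed = 0.549 × 229 = 125.7 mol/s = 2ξ₁ + 2ξ₂.
Selectivity: 1ξ₁ / (1ξ₂) = 8.89 → ξ₁ = 8.89 ξ₂.
Substitute: (2·8.89 + 2) ξ₂ = 125.7 → ξ₂ = 6.355 mol/s, ξ₁ = 56.49 mol/s.
Outlet amounts (n = n₀ + Σ ν·ξ):
  R: 229 − 2(56.49) − 2(6.355) = 103.3
  M: 851 − 3(56.49) − 2(6.355) = 668.8
  U: 0 + 1(56.49) = 56.49
  V: 0 + 1(6.355) = 6.355
Total out = 103.3 + 668.8 + 56.49 + 6.355 = 835 mol/s.

835 mol/s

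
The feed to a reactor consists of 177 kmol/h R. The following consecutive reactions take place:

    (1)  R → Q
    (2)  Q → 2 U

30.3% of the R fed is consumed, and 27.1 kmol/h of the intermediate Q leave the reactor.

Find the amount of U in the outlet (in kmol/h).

53.1 kmol/h

Conversion of R: R consumed = 1ξ₁ = 0.303 × 177 → ξ₁ = 53.63 kmol/h.
Q balance: n_Q = 0 + 1ξ₁ − 1ξ₂ = 27.1 → ξ₂ = (1·53.63 − 27.1)/1 = 26.53 kmol/h.
Outlet amounts (n = n₀ + Σ ν·ξ):
  R: 177 − 1(53.63) = 123.4
  Q: 0 + 1(53.63) − 1(26.53) = 27.1
  U: 0 + 2(26.53) = 53.06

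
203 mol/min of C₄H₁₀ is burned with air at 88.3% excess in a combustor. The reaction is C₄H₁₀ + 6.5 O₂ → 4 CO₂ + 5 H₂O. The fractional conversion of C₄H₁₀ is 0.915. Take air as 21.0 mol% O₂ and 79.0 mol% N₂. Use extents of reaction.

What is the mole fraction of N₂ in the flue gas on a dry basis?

Stoichiometric O₂ = 6.5 × 203 = 1320 mol/min; O₂ fed = 1320 × 1.883 = 2485 mol/min.
N₂ fed = 2485 × 79/21 = 9347 mol/min.
Fuel reacted = 0.915 × 203 → ξ = 185.7 mol/min.
Outlet (n = n₀ + ν ξ):
  C₄H₁₀: 203 − 1(185.7) = 17.25
  O₂: 2485 − 6.5(185.7) = 1277
  N₂: 9347 (inert)
  CO₂: 0 + 4(185.7) = 743
  H₂O: 0 + 5(185.7) = 928.7
Dry total = 11380 mol/min; y_N₂ (dry) = 9347 / 11380 = 0.821.

0.821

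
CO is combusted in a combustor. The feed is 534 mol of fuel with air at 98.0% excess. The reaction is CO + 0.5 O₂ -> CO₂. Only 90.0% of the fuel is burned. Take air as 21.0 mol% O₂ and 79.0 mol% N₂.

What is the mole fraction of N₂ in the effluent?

Stoichiometric O₂ = 0.5 × 534 = 267 mol; O₂ fed = 267 × 1.980 = 528.7 mol.
N₂ fed = 528.7 × 79/21 = 1989 mol.
Fuel reacted = 0.9 × 534 → ξ = 480.6 mol.
Outlet (n = n₀ + ν ξ):
  CO: 534 − 1(480.6) = 53.4
  O₂: 528.7 − 0.5(480.6) = 288.4
  N₂: 1989 (inert)
  CO₂: 0 + 1(480.6) = 480.6
Total out = 2811 mol; y_N₂ = 1989 / 2811 = 0.7075.

0.707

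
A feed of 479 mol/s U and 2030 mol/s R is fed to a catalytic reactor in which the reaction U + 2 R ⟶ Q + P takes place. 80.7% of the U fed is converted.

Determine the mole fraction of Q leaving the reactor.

U reacted = 0.807 × 479 = 386.6 mol/s; ν_U = −1, so ξ = 386.6/1 = 386.6 mol/s.
Outlet amounts (n = n₀ + ν ξ):
  U: 479 − 1(386.6) = 92.45
  R: 2030 − 2(386.6) = 1257
  Q: 0 + 1(386.6) = 386.6
  P: 0 + 1(386.6) = 386.6
Total out = 2122 mol/s; y_Q = 386.6 / 2122 = 0.1821.

0.182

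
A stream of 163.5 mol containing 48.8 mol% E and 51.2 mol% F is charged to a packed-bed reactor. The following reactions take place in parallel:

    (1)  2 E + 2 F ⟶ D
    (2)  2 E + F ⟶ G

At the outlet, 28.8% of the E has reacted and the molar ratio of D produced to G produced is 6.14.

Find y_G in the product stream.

0.0123

Conversion of E: E consumed = 0.288 × 79.79 = 22.98 mol = 2ξ₁ + 2ξ₂.
Selectivity: 1ξ₁ / (1ξ₂) = 6.14 → ξ₁ = 6.14 ξ₂.
Substitute: (2·6.14 + 2) ξ₂ = 22.98 → ξ₂ = 1.609 mol, ξ₁ = 9.88 mol.
Outlet amounts (n = n₀ + Σ ν·ξ):
  E: 79.79 − 2(9.88) − 2(1.609) = 56.81
  F: 83.71 − 2(9.88) − 1(1.609) = 62.34
  D: 0 + 1(9.88) = 9.88
  G: 0 + 1(1.609) = 1.609
Total out = 130.6 mol; y_G = 1.609 / 130.6 = 0.01232.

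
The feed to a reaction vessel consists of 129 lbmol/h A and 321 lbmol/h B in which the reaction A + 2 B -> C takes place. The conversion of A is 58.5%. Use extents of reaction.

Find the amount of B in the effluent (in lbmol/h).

170 lbmol/h

A reacted = 0.585 × 129 = 75.46 lbmol/h; ν_A = −1, so ξ = 75.46/1 = 75.46 lbmol/h.
Outlet amounts (n = n₀ + ν ξ):
  A: 129 − 1(75.46) = 53.54
  B: 321 − 2(75.46) = 170.1
  C: 0 + 1(75.46) = 75.46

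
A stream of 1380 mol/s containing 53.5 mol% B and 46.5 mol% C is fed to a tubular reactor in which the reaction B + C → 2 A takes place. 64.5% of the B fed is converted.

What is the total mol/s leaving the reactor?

B reacted = 0.645 × 738.3 = 476.2 mol/s; ν_B = −1, so ξ = 476.2/1 = 476.2 mol/s.
Outlet amounts (n = n₀ + ν ξ):
  B: 738.3 − 1(476.2) = 262.1
  C: 641.7 − 1(476.2) = 165.5
  A: 0 + 2(476.2) = 952.4
Total out = 262.1 + 165.5 + 952.4 = 1380 mol/s.

1380 mol/s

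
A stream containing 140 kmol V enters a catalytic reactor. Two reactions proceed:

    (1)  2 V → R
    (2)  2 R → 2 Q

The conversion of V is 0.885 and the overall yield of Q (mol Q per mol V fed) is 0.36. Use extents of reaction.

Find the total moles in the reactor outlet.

78 kmol

Conversion of V: V consumed = 2ξ₁ = 0.885 × 140 → ξ₁ = 61.95 kmol.
Yield of Q: 2ξ₂ / 140 = 0.36 → ξ₂ = 25.2 kmol.
Outlet amounts (n = n₀ + Σ ν·ξ):
  V: 140 − 2(61.95) = 16.1
  R: 0 + 1(61.95) − 2(25.2) = 11.55
  Q: 0 + 2(25.2) = 50.4
Total out = 16.1 + 11.55 + 50.4 = 78.05 kmol.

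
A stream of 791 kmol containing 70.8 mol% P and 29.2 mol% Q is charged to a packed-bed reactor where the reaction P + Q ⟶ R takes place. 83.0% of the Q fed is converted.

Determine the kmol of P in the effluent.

Q reacted = 0.83 × 231 = 191.7 kmol; ν_Q = −1, so ξ = 191.7/1 = 191.7 kmol.
Outlet amounts (n = n₀ + ν ξ):
  P: 560 − 1(191.7) = 368.3
  Q: 231 − 1(191.7) = 39.27
  R: 0 + 1(191.7) = 191.7

368 kmol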